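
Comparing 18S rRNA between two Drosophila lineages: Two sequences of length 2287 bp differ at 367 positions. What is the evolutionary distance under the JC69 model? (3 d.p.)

0.181

p = 367/2287 ≈ 0.160472.
d = −(3/4) ln(1 − 4p/3) = −0.75 ln(1 − 0.213963) = −0.75 ln(0.786037)
  = −0.75 × (-0.240751) = 0.180563 substitutions/site.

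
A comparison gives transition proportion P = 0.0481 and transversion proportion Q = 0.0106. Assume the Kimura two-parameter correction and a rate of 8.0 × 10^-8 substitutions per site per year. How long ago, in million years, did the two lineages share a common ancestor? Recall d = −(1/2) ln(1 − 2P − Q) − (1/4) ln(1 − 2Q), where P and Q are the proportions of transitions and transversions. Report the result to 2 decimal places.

Under the Kimura two-parameter model, d = −½ ln(1 − 2P − Q) − ¼ ln(1 − 2Q).
1 − 2P − Q = 0.8932, giving −½ ln(0.8932) = 0.056472.
1 − 2Q = 0.9788, giving −¼ ln(0.9788) = 0.005357.
d = 0.056472 + 0.005357 = 0.061829.
Under a molecular clock d = 2μt, so t = d/(2μ) = 0.061829 / (2 × 8.0 × 10^-8) = 0.39 million years.

0.39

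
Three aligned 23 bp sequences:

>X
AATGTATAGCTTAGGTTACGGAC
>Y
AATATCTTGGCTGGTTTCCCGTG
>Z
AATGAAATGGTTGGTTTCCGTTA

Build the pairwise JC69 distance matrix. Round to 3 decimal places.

X–Y: 11/23 sites differ → p ≈ 0.478261, d = −0.75 ln(1 − 0.637681) = 0.761423 ≈ 0.761.
X–Z: 10/23 sites differ → p ≈ 0.434783, d = −0.75 ln(1 − 0.579711) = 0.650110 ≈ 0.650.
Y–Z: 8/23 sites differ → p ≈ 0.347826, d = −0.75 ln(1 − 0.463768) = 0.467391 ≈ 0.467.

d(X,Y) = 0.761, d(X,Z) = 0.650, d(Y,Z) = 0.467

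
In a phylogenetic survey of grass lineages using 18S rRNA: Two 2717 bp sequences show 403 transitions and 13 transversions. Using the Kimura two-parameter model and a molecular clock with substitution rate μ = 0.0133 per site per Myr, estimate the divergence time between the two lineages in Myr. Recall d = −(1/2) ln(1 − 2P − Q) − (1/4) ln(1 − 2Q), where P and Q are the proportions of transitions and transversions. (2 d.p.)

6.83

P = 403/2717 ≈ 0.148325 and Q = 13/2717 ≈ 0.004785.
Under the Kimura two-parameter model, d = −½ ln(1 − 2P − Q) − ¼ ln(1 − 2Q).
1 − 2P − Q = 0.698565, giving −½ ln(0.698565) = 0.179364.
1 − 2Q = 0.99043, giving −¼ ln(0.99043) = 0.002404.
d = 0.179364 + 0.002404 = 0.181768.
Under a molecular clock d = 2μt, so t = d/(2μ) = 0.181768 / (2 × 0.0133) = 6.83 Myr.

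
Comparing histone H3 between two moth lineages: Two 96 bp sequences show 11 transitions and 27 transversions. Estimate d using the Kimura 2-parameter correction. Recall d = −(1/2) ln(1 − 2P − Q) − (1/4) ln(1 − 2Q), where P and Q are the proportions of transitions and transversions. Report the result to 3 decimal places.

P = 11/96 ≈ 0.114583 and Q = 27/96 = 0.28125.
Under the Kimura two-parameter model, d = −½ ln(1 − 2P − Q) − ¼ ln(1 − 2Q).
1 − 2P − Q = 0.489584, giving −½ ln(0.489584) = 0.357100.
1 − 2Q = 0.4375, giving −¼ ln(0.4375) = 0.206670.
d = 0.357100 + 0.206670 = 0.563770.

0.564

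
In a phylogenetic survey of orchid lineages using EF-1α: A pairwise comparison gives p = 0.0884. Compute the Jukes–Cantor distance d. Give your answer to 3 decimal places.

d = −(3/4) ln(1 − 4p/3) = −0.75 ln(1 − 0.117867) = −0.75 ln(0.882133)
  = −0.75 × (-0.125412) = 0.094059 substitutions/site.

0.094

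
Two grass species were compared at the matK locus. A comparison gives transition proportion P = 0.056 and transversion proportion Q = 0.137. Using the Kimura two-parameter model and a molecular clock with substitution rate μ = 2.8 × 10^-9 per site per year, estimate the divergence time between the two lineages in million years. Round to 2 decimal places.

Under the Kimura two-parameter model, d = −½ ln(1 − 2P − Q) − ¼ ln(1 − 2Q).
1 − 2P − Q = 0.751, giving −½ ln(0.751) = 0.143175.
1 − 2Q = 0.726, giving −¼ ln(0.726) = 0.080051.
d = 0.143175 + 0.080051 = 0.223226.
Under a molecular clock d = 2μt, so t = d/(2μ) = 0.223226 / (2 × 2.8 × 10^-9) = 39.86 million years.

39.86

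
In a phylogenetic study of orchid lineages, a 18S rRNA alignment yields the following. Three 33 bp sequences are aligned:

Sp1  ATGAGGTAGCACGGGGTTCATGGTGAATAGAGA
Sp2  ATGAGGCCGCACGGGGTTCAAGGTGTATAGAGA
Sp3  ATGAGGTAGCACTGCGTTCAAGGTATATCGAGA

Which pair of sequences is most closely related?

Sp1–Sp2: 4/33 differ, p = 0.121, d = 0.132.
Sp1–Sp3: 6/33 differ, p = 0.182, d = 0.208.
Sp2–Sp3: 6/33 differ, p = 0.182, d = 0.208.
The smallest distance is between Sp1 and Sp2.

Sp1 and Sp2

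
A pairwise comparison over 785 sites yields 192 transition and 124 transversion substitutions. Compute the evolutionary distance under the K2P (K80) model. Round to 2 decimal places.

P = 192/785 ≈ 0.244586 and Q = 124/785 ≈ 0.157962.
Under the Kimura two-parameter model, d = −½ ln(1 − 2P − Q) − ¼ ln(1 − 2Q).
1 − 2P − Q = 0.352866, giving −½ ln(0.352866) = 0.520833.
1 − 2Q = 0.684076, giving −¼ ln(0.684076) = 0.094922.
d = 0.520833 + 0.094922 = 0.615755.

0.62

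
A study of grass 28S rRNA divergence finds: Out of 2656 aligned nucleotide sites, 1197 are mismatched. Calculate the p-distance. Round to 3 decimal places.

p = 1197/2656 = 0.450677… ≈ 0.451 (to 3 d.p.).

0.451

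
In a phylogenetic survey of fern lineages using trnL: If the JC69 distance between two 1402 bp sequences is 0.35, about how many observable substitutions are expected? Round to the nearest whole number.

392

Invert JC69: p = (3/4)(1 − e^(−4d/3)) = 0.75 × (1 − e^(-0.466667)) = 0.75 × (1 − 0.627089) = 0.279683.
Expected differing sites = pL ≈ 0.279683 × 1402 = 392.115566 ≈ 392.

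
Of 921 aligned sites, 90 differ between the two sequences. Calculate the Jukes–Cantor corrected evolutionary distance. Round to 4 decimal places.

p = 90/921 ≈ 0.09772.
d = −(3/4) ln(1 − 4p/3) = −0.75 ln(1 − 0.130293) = −0.75 ln(0.869707)
  = −0.75 × (-0.139599) = 0.104699 substitutions/site.

0.1047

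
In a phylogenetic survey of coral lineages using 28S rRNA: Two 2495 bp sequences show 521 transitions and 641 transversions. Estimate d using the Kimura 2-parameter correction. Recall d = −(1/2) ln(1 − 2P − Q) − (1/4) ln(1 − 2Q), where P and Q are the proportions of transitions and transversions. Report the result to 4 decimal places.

P = 521/2495 ≈ 0.208818 and Q = 641/2495 ≈ 0.256914.
Under the Kimura two-parameter model, d = −½ ln(1 − 2P − Q) − ¼ ln(1 − 2Q).
1 − 2P − Q = 0.32545, giving −½ ln(0.32545) = 0.561273.
1 − 2Q = 0.486172, giving −¼ ln(0.486172) = 0.180298.
d = 0.561273 + 0.180298 = 0.741571.

0.7416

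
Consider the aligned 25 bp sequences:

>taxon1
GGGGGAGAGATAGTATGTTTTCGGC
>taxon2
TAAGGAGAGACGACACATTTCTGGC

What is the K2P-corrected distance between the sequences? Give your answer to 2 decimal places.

Of 25 sites, 10 differences are transitions and 1 are transversions, so P = 10/25 = 0.4 and Q = 1/25 = 0.04.
Under the Kimura two-parameter model, d = −½ ln(1 − 2P − Q) − ¼ ln(1 − 2Q).
1 − 2P − Q = 0.16, giving −½ ln(0.16) = 0.916291.
1 − 2Q = 0.92, giving −¼ ln(0.92) = 0.020845.
d = 0.916291 + 0.020845 = 0.937136.

0.94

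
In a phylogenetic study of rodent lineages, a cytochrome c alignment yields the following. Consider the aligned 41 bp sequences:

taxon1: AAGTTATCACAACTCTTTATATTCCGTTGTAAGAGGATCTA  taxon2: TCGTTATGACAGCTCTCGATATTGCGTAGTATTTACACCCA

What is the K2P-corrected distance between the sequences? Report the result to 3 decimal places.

Of 41 sites, 5 differences are transitions and 10 are transversions, so P = 5/41 ≈ 0.121951 and Q = 10/41 ≈ 0.243902.
Under the Kimura two-parameter model, d = −½ ln(1 − 2P − Q) − ¼ ln(1 − 2Q).
1 − 2P − Q = 0.512196, giving −½ ln(0.512196) = 0.334524.
1 − 2Q = 0.512196, giving −¼ ln(0.512196) = 0.167262.
d = 0.334524 + 0.167262 = 0.501786.

0.502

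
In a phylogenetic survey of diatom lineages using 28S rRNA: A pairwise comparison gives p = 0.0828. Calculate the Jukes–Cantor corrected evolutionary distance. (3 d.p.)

d = −(3/4) ln(1 − 4p/3) = −0.75 ln(1 − 0.1104) = −0.75 ln(0.8896)
  = −0.75 × (-0.116983) = 0.087737 substitutions/site.

0.088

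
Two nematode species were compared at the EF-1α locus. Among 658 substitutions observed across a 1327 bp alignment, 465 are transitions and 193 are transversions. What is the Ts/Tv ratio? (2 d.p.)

2.41

R = 465/193 = 2.409326… ≈ 2.41 (to 2 d.p.).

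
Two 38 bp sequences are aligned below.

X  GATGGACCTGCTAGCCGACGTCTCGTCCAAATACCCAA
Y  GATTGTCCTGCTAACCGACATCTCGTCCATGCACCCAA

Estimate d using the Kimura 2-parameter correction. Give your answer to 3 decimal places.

0.214

Of 38 sites, 4 differences are transitions and 3 are transversions, so P = 4/38 ≈ 0.105263 and Q = 3/38 ≈ 0.078947.
Under the Kimura two-parameter model, d = −½ ln(1 − 2P − Q) − ¼ ln(1 − 2Q).
1 − 2P − Q = 0.710527, giving −½ ln(0.710527) = 0.170874.
1 − 2Q = 0.842106, giving −¼ ln(0.842106) = 0.042962.
d = 0.170874 + 0.042962 = 0.213836.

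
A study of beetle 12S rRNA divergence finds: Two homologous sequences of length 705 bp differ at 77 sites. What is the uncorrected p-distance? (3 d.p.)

p = 77/705 = 0.109219… ≈ 0.109 (to 3 d.p.).

0.109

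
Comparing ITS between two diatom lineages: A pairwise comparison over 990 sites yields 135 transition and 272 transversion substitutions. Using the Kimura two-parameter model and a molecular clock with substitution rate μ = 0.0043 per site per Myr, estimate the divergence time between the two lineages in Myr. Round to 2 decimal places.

P = 135/990 ≈ 0.136364 and Q = 272/990 ≈ 0.274747.
Under the Kimura two-parameter model, d = −½ ln(1 − 2P − Q) − ¼ ln(1 − 2Q).
1 − 2P − Q = 0.452525, giving −½ ln(0.452525) = 0.396456.
1 − 2Q = 0.450506, giving −¼ ln(0.450506) = 0.199346.
d = 0.396456 + 0.199346 = 0.595802.
Under a molecular clock d = 2μt, so t = d/(2μ) = 0.595802 / (2 × 0.0043) = 69.28 Myr.

69.28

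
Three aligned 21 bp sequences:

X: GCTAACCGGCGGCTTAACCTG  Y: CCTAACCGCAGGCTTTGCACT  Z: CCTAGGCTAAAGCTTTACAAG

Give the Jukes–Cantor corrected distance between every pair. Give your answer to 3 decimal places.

d(X,Y) = 0.532, d(X,Z) = 0.756, d(Y,Z) = 0.532

X–Y: 8/21 sites differ → p ≈ 0.380952, d = −0.75 ln(1 − 0.507936) = 0.531860 ≈ 0.532.
X–Z: 10/21 sites differ → p ≈ 0.47619, d = −0.75 ln(1 − 0.63492) = 0.755729 ≈ 0.756.
Y–Z: 8/21 sites differ → p ≈ 0.380952, d = −0.75 ln(1 − 0.507936) = 0.531860 ≈ 0.532.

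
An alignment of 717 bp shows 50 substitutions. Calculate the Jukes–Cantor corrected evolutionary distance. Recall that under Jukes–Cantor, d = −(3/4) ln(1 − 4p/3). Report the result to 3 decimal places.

p = 50/717 ≈ 0.069735.
d = −(3/4) ln(1 − 4p/3) = −0.75 ln(1 − 0.09298) = −0.75 ln(0.90702)
  = −0.75 × (-0.097591) = 0.073193 substitutions/site.

0.073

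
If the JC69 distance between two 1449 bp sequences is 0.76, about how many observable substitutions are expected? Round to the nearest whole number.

692

Invert JC69: p = (3/4)(1 − e^(−4d/3)) = 0.75 × (1 − e^(-1.013333)) = 0.75 × (1 − 0.363007) = 0.477745.
Expected differing sites = pL ≈ 0.477745 × 1449 = 692.252505 ≈ 692.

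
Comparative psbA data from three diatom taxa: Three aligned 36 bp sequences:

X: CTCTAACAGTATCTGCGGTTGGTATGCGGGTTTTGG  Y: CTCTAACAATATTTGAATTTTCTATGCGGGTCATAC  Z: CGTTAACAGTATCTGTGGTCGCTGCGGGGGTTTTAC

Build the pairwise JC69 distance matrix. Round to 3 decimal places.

d(X,Y) = 0.392, d(X,Z) = 0.347, d(Y,Z) = 0.548

X–Y: 11/36 sites differ → p ≈ 0.305556, d = −0.75 ln(1 − 0.407408) = 0.392437 ≈ 0.392.
X–Z: 10/36 sites differ → p ≈ 0.277778, d = −0.75 ln(1 − 0.370371) = 0.346968 ≈ 0.347.
Y–Z: 14/36 sites differ → p ≈ 0.388889, d = −0.75 ln(1 − 0.518519) = 0.548166 ≈ 0.548.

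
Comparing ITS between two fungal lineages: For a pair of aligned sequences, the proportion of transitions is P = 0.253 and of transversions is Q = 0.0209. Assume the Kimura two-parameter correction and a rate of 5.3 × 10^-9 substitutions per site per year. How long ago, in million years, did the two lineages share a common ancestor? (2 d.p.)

Under the Kimura two-parameter model, d = −½ ln(1 − 2P − Q) − ¼ ln(1 − 2Q).
1 − 2P − Q = 0.4731, giving −½ ln(0.4731) = 0.374224.
1 − 2Q = 0.9582, giving −¼ ln(0.9582) = 0.010675.
d = 0.374224 + 0.010675 = 0.384899.
Under a molecular clock d = 2μt, so t = d/(2μ) = 0.384899 / (2 × 5.3 × 10^-9) = 36.31 million years.

36.31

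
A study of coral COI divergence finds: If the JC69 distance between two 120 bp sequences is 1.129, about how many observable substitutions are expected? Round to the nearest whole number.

Invert JC69: p = (3/4)(1 − e^(−4d/3)) = 0.75 × (1 − e^(-1.505333)) = 0.75 × (1 − 0.221943) = 0.583543.
Expected differing sites = pL ≈ 0.583543 × 120 = 70.02516 ≈ 70.

70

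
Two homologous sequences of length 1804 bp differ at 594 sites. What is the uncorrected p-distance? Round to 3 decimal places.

p = 594/1804 = 0.329268… ≈ 0.329 (to 3 d.p.).

0.329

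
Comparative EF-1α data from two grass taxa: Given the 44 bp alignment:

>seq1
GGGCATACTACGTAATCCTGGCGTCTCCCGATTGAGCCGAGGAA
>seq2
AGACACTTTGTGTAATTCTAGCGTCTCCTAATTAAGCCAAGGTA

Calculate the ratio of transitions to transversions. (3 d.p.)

6.000

Transitions are A↔G and C↔T; transversions are all other mismatches.
Transitions: 12. Transversions: 2.
R = 12/2 = 6.000.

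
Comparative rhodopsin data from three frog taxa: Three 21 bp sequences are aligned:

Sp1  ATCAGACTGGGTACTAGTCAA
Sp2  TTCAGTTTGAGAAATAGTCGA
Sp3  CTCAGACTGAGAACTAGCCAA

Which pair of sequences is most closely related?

Sp1 and Sp3

Sp1–Sp2: 7/21 differ, p = 0.333, d = 0.441.
Sp1–Sp3: 4/21 differ, p = 0.190, d = 0.220.
Sp2–Sp3: 6/21 differ, p = 0.286, d = 0.360.
The smallest distance is between Sp1 and Sp3.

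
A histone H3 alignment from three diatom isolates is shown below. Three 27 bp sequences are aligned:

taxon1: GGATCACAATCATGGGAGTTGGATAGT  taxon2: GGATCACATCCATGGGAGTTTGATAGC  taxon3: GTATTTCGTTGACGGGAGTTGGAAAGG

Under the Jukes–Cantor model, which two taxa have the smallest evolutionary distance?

taxon1–taxon2: 4/27 differ, p = 0.148, d = 0.165.
taxon1–taxon3: 9/27 differ, p = 0.333, d = 0.441.
taxon2–taxon3: 10/27 differ, p = 0.370, d = 0.511.
The smallest distance is between taxon1 and taxon2.

taxon1 and taxon2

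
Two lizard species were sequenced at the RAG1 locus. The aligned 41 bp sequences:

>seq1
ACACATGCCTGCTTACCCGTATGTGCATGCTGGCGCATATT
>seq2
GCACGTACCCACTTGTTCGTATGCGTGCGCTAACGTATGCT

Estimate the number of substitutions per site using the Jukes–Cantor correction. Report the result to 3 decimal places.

0.604

The sequences differ at 17 of 41 sites, so p = 17/41 ≈ 0.414634.
d = −(3/4) ln(1 − 4p/3) = −0.75 ln(1 − 0.552845) = −0.75 ln(0.447155)
  = −0.75 × (-0.804850) = 0.603638 substitutions/site.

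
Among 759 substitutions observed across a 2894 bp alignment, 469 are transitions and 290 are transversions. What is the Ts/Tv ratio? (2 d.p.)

1.62

R = 469/290 = 1.617241… ≈ 1.62 (to 2 d.p.).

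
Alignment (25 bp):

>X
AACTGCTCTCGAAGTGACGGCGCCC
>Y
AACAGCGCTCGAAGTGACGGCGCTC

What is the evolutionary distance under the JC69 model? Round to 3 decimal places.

0.131

The sequences differ at 3 of 25 sites (4, 7, 24), so p = 3/25 = 0.12.
d = −(3/4) ln(1 − 4p/3) = −0.75 ln(1 − 0.16) = −0.75 ln(0.84)
  = −0.75 × (-0.174353) = 0.130765 substitutions/site.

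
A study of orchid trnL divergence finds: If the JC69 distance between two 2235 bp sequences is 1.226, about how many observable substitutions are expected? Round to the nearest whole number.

1349

Invert JC69: p = (3/4)(1 − e^(−4d/3)) = 0.75 × (1 − e^(-1.634667)) = 0.75 × (1 − 0.195017) = 0.603737.
Expected differing sites = pL ≈ 0.603737 × 2235 = 1349.352195 ≈ 1349.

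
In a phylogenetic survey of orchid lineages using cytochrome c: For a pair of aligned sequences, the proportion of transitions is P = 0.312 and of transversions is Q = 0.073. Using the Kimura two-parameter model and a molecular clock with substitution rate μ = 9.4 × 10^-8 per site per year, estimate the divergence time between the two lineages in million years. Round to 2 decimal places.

3.39

Under the Kimura two-parameter model, d = −½ ln(1 − 2P − Q) − ¼ ln(1 − 2Q).
1 − 2P − Q = 0.303, giving −½ ln(0.303) = 0.597011.
1 − 2Q = 0.854, giving −¼ ln(0.854) = 0.039456.
d = 0.597011 + 0.039456 = 0.636467.
Under a molecular clock d = 2μt, so t = d/(2μ) = 0.636467 / (2 × 9.4 × 10^-8) = 3.39 million years.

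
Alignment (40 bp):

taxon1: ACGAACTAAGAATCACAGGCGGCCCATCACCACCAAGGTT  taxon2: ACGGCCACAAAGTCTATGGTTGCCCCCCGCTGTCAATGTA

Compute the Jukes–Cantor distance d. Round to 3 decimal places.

The sequences differ at 19 of 40 sites, so p = 19/40 = 0.475.
d = −(3/4) ln(1 − 4p/3) = −0.75 ln(1 − 0.633333) = −0.75 ln(0.366667)
  = −0.75 × (-1.003301) = 0.752476 substitutions/site.

0.752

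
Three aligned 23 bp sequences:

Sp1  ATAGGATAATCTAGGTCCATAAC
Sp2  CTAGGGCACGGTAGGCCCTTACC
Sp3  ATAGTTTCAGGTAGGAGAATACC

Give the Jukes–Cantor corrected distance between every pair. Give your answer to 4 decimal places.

Sp1–Sp2: 9/23 sites differ → p ≈ 0.391304, d = −0.75 ln(1 − 0.521739) = 0.553199 ≈ 0.5532.
Sp1–Sp3: 9/23 sites differ → p ≈ 0.391304, d = −0.75 ln(1 − 0.521739) = 0.553199 ≈ 0.5532.
Sp2–Sp3: 10/23 sites differ → p ≈ 0.434783, d = −0.75 ln(1 − 0.579711) = 0.650110 ≈ 0.6501.

d(Sp1,Sp2) = 0.5532, d(Sp1,Sp3) = 0.5532, d(Sp2,Sp3) = 0.6501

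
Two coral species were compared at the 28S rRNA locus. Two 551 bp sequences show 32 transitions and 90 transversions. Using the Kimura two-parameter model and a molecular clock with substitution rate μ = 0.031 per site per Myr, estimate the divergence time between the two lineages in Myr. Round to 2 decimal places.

P = 32/551 ≈ 0.058076 and Q = 90/551 ≈ 0.163339.
Under the Kimura two-parameter model, d = −½ ln(1 − 2P − Q) − ¼ ln(1 − 2Q).
1 − 2P − Q = 0.720509, giving −½ ln(0.720509) = 0.163899.
1 − 2Q = 0.673322, giving −¼ ln(0.673322) = 0.098883.
d = 0.163899 + 0.098883 = 0.262782.
Under a molecular clock d = 2μt, so t = d/(2μ) = 0.262782 / (2 × 0.031) = 4.24 Myr.

4.24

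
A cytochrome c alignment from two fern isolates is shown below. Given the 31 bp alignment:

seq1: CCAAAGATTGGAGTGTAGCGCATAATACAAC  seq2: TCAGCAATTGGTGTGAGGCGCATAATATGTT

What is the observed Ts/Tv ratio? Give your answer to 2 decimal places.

1.75

Transitions are A↔G and C↔T; transversions are all other mismatches.
Transitions: 7. Transversions: 4.
R = 7/4 = 1.75.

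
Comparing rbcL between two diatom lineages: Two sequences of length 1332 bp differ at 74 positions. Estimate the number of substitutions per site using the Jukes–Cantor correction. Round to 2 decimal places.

p = 74/1332 ≈ 0.055556.
d = −(3/4) ln(1 − 4p/3) = −0.75 ln(1 − 0.074075) = −0.75 ln(0.925925)
  = −0.75 × (-0.076962) = 0.057722 substitutions/site.

0.06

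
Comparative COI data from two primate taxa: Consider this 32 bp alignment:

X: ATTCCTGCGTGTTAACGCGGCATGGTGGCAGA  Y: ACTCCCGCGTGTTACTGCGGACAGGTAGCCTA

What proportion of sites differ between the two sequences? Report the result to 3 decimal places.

The sequences differ at 10 of 32 positions (sites 2, 6, 15, 16, 21, 22, 23, 27, 30, 31).
p = 10/32 = 0.3125 ≈ 0.313 (to 3 d.p.).

0.313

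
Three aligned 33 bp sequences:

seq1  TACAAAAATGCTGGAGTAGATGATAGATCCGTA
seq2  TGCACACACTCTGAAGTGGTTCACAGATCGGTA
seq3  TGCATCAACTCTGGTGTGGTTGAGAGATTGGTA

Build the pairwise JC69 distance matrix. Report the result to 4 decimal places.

seq1–seq2: 11/33 sites differ → p ≈ 0.333333, d = −0.75 ln(1 − 0.444444) = 0.440839 ≈ 0.4408.
seq1–seq3: 11/33 sites differ → p ≈ 0.333333, d = −0.75 ln(1 − 0.444444) = 0.440839 ≈ 0.4408.
seq2–seq3: 8/33 sites differ → p ≈ 0.242424, d = −0.75 ln(1 − 0.323232) = 0.292820 ≈ 0.2928.

d(seq1,seq2) = 0.4408, d(seq1,seq3) = 0.4408, d(seq2,seq3) = 0.2928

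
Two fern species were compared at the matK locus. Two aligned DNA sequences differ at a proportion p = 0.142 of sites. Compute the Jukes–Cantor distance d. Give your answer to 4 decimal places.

0.1574

d = −(3/4) ln(1 − 4p/3) = −0.75 ln(1 − 0.189333) = −0.75 ln(0.810667)
  = −0.75 × (-0.209898) = 0.157424 substitutions/site.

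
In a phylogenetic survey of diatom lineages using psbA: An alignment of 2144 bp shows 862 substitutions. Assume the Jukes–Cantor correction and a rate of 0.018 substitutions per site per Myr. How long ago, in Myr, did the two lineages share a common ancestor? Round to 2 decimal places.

p = 862/2144 ≈ 0.402052.
d = −(3/4) ln(1 − 4p/3) = −0.75 ln(1 − 0.536069) = −0.75 ln(0.463931)
  = −0.75 × (-0.768019) = 0.576014 substitutions/site.
Under a molecular clock d = 2μt, so t = d/(2μ) = 0.576014 / (2 × 0.018) = 16.00 Myr.

16.00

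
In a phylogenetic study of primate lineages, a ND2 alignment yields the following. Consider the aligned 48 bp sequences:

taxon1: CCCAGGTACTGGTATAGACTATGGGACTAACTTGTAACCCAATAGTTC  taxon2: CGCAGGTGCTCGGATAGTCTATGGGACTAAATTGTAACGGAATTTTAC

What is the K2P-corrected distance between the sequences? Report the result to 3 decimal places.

Of 48 sites, 1 differences are transitions and 10 are transversions, so P = 1/48 ≈ 0.020833 and Q = 10/48 ≈ 0.208333.
Under the Kimura two-parameter model, d = −½ ln(1 − 2P − Q) − ¼ ln(1 − 2Q).
1 − 2P − Q = 0.750001, giving −½ ln(0.750001) = 0.143840.
1 − 2Q = 0.583334, giving −¼ ln(0.583334) = 0.134749.
d = 0.143840 + 0.134749 = 0.278589.

0.279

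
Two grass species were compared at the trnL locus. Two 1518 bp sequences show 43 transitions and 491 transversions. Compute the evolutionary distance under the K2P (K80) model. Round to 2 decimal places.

P = 43/1518 ≈ 0.028327 and Q = 491/1518 ≈ 0.323452.
Under the Kimura two-parameter model, d = −½ ln(1 − 2P − Q) − ¼ ln(1 − 2Q).
1 − 2P − Q = 0.619894, giving −½ ln(0.619894) = 0.239103.
1 − 2Q = 0.353096, giving −¼ ln(0.353096) = 0.260254.
d = 0.239103 + 0.260254 = 0.499357.

0.50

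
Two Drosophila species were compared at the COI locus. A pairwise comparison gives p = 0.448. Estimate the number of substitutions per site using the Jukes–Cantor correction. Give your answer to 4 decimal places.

d = −(3/4) ln(1 − 4p/3) = −0.75 ln(1 − 0.597333) = −0.75 ln(0.402667)
  = −0.75 × (-0.909645) = 0.682234 substitutions/site.

0.6822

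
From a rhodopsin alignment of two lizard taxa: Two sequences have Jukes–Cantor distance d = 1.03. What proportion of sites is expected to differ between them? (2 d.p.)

0.56

p = (3/4)(1 − e^(−4d/3)) = 0.75 × (1 − e^(-1.373333)) = 0.75 × (1 − 0.253261) = 0.560054.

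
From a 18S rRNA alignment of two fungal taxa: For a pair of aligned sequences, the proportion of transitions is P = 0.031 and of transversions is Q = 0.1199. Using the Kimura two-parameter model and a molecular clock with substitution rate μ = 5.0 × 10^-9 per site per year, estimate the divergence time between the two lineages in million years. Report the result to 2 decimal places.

Under the Kimura two-parameter model, d = −½ ln(1 − 2P − Q) − ¼ ln(1 − 2Q).
1 − 2P − Q = 0.8181, giving −½ ln(0.8181) = 0.100385.
1 − 2Q = 0.7602, giving −¼ ln(0.7602) = 0.068543.
d = 0.100385 + 0.068543 = 0.168928.
Under a molecular clock d = 2μt, so t = d/(2μ) = 0.168928 / (2 × 5.0 × 10^-9) = 16.89 million years.

16.89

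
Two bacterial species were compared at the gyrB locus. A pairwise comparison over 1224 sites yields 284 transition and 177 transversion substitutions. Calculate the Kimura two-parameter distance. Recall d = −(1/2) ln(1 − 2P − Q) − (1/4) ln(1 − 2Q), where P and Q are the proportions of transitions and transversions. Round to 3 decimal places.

P = 284/1224 ≈ 0.232026 and Q = 177/1224 ≈ 0.144608.
Under the Kimura two-parameter model, d = −½ ln(1 − 2P − Q) − ¼ ln(1 − 2Q).
1 − 2P − Q = 0.39134, giving −½ ln(0.39134) = 0.469089.
1 − 2Q = 0.710784, giving −¼ ln(0.710784) = 0.085347.
d = 0.469089 + 0.085347 = 0.554436.

0.554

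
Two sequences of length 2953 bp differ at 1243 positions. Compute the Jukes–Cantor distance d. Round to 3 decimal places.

0.618

p = 1243/2953 ≈ 0.420928.
d = −(3/4) ln(1 − 4p/3) = −0.75 ln(1 − 0.561237) = −0.75 ln(0.438763)
  = −0.75 × (-0.823796) = 0.617847 substitutions/site.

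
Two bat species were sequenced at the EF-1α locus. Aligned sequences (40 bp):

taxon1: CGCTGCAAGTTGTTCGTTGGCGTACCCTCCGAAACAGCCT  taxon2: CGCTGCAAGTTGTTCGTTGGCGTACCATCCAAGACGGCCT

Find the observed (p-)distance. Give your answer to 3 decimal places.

0.100

The sequences differ at 4 of 40 positions (sites 27, 31, 33, 36).
p = 4/40 = 0.100.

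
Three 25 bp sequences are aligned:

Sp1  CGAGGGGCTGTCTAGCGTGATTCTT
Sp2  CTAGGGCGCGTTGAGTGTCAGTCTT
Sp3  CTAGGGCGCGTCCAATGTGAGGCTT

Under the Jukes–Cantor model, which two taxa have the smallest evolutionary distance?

Sp1–Sp2: 9/25 differ, p = 0.360, d = 0.490.
Sp1–Sp3: 9/25 differ, p = 0.360, d = 0.490.
Sp2–Sp3: 5/25 differ, p = 0.200, d = 0.233.
The smallest distance is between Sp2 and Sp3.

Sp2 and Sp3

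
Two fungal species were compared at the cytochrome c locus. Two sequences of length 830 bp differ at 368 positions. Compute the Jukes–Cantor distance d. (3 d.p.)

p = 368/830 ≈ 0.443373.
d = −(3/4) ln(1 − 4p/3) = −0.75 ln(1 − 0.591164) = −0.75 ln(0.408836)
  = −0.75 × (-0.894441) = 0.670831 substitutions/site.

0.671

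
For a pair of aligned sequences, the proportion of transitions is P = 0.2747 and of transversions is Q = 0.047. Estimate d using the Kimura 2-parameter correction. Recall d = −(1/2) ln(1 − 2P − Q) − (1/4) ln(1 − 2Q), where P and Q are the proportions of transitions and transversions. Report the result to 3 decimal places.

0.478

Under the Kimura two-parameter model, d = −½ ln(1 − 2P − Q) − ¼ ln(1 − 2Q).
1 − 2P − Q = 0.4036, giving −½ ln(0.4036) = 0.453665.
1 − 2Q = 0.906, giving −¼ ln(0.906) = 0.024679.
d = 0.453665 + 0.024679 = 0.478344.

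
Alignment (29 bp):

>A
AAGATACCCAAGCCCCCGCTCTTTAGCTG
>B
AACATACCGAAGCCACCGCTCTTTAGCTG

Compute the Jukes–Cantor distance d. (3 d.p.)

The sequences differ at 3 of 29 sites (3, 9, 15), so p = 3/29 ≈ 0.103448.
d = −(3/4) ln(1 − 4p/3) = −0.75 ln(1 − 0.137931) = −0.75 ln(0.862069)
  = −0.75 × (-0.148420) = 0.111315 substitutions/site.

0.111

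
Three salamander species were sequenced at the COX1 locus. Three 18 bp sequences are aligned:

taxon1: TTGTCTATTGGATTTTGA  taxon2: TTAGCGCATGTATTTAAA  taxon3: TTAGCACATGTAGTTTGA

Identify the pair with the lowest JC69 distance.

taxon2 and taxon3

taxon1–taxon2: 8/18 differ, p = 0.444, d = 0.673.
taxon1–taxon3: 7/18 differ, p = 0.389, d = 0.548.
taxon2–taxon3: 4/18 differ, p = 0.222, d = 0.264.
The smallest distance is between taxon2 and taxon3.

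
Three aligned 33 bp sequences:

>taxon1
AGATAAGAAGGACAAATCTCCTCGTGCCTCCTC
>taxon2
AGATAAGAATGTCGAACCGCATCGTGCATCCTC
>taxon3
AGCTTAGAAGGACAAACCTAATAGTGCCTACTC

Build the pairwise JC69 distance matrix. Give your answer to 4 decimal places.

d(taxon1,taxon2) = 0.2493, d(taxon1,taxon3) = 0.2493, d(taxon2,taxon3) = 0.3882

taxon1–taxon2: 7/33 sites differ → p ≈ 0.212121, d = −0.75 ln(1 − 0.282828) = 0.249330 ≈ 0.2493.
taxon1–taxon3: 7/33 sites differ → p ≈ 0.212121, d = −0.75 ln(1 − 0.282828) = 0.249330 ≈ 0.2493.
taxon2–taxon3: 10/33 sites differ → p ≈ 0.30303, d = −0.75 ln(1 − 0.40404) = 0.388186 ≈ 0.3882.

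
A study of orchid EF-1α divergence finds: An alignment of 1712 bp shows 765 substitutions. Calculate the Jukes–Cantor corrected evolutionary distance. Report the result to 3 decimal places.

0.679

p = 765/1712 ≈ 0.446846.
d = −(3/4) ln(1 − 4p/3) = −0.75 ln(1 − 0.595795) = −0.75 ln(0.404205)
  = −0.75 × (-0.905833) = 0.679375 substitutions/site.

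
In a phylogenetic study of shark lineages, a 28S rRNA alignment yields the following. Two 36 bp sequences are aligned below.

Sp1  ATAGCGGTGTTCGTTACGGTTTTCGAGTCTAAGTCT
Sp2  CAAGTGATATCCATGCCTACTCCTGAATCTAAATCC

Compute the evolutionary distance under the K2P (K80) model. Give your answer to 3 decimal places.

Of 36 sites, 13 differences are transitions and 5 are transversions, so P = 13/36 ≈ 0.361111 and Q = 5/36 ≈ 0.138889.
Under the Kimura two-parameter model, d = −½ ln(1 − 2P − Q) − ¼ ln(1 − 2Q).
1 − 2P − Q = 0.138889, giving −½ ln(0.138889) = 0.987040.
1 − 2Q = 0.722222, giving −¼ ln(0.722222) = 0.081356.
d = 0.987040 + 0.081356 = 1.068396.

1.068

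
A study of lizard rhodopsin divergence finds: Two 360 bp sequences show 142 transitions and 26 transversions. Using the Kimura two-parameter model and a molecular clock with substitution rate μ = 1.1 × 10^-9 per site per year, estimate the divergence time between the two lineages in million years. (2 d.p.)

466.38

P = 142/360 ≈ 0.394444 and Q = 26/360 ≈ 0.072222.
Under the Kimura two-parameter model, d = −½ ln(1 − 2P − Q) − ¼ ln(1 − 2Q).
1 − 2P − Q = 0.13889, giving −½ ln(0.13889) = 0.987037.
1 − 2Q = 0.855556, giving −¼ ln(0.855556) = 0.039001.
d = 0.987037 + 0.039001 = 1.026038.
Under a molecular clock d = 2μt, so t = d/(2μ) = 1.026038 / (2 × 1.1 × 10^-9) = 466.38 million years.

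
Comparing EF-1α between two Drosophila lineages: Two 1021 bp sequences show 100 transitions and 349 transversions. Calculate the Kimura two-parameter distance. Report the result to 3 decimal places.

P = 100/1021 ≈ 0.097943 and Q = 349/1021 ≈ 0.341822.
Under the Kimura two-parameter model, d = −½ ln(1 − 2P − Q) − ¼ ln(1 − 2Q).
1 − 2P − Q = 0.462292, giving −½ ln(0.462292) = 0.385779.
1 − 2Q = 0.316356, giving −¼ ln(0.316356) = 0.287722.
d = 0.385779 + 0.287722 = 0.673501.

0.674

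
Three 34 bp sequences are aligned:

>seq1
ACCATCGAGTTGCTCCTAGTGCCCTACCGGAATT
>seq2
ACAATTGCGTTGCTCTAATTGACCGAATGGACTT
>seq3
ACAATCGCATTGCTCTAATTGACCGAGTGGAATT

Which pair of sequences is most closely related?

seq2 and seq3

seq1–seq2: 11/34 differ, p = 0.324, d = 0.423.
seq1–seq3: 10/34 differ, p = 0.294, d = 0.373.
seq2–seq3: 4/34 differ, p = 0.118, d = 0.128.
The smallest distance is between seq2 and seq3.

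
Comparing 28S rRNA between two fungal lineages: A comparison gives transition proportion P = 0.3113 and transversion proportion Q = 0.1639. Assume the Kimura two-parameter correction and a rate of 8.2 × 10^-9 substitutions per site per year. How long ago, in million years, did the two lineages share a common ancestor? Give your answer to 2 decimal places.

53.13

Under the Kimura two-parameter model, d = −½ ln(1 − 2P − Q) − ¼ ln(1 − 2Q).
1 − 2P − Q = 0.2135, giving −½ ln(0.2135) = 0.772059.
1 − 2Q = 0.6722, giving −¼ ln(0.6722) = 0.099300.
d = 0.772059 + 0.099300 = 0.871359.
Under a molecular clock d = 2μt, so t = d/(2μ) = 0.871359 / (2 × 8.2 × 10^-9) = 53.13 million years.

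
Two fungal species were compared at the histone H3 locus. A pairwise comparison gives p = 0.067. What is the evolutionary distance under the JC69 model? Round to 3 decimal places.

d = −(3/4) ln(1 − 4p/3) = −0.75 ln(1 − 0.089333) = −0.75 ln(0.910667)
  = −0.75 × (-0.093578) = 0.070184 substitutions/site.

0.070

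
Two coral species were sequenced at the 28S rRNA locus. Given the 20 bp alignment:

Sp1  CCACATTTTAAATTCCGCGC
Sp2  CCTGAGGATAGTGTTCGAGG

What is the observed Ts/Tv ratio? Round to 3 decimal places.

Transitions are A↔G and C↔T; transversions are all other mismatches.
Transitions: 2. Transversions: 9.
R = 2/9 = 0.222222… ≈ 0.222 (to 3 d.p.).

0.222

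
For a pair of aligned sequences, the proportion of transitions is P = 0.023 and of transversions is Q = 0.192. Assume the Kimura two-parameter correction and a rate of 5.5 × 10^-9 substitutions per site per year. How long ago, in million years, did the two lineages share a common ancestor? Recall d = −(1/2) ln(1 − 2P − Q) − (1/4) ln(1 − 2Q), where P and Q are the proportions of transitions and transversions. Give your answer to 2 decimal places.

23.37

Under the Kimura two-parameter model, d = −½ ln(1 − 2P − Q) − ¼ ln(1 − 2Q).
1 − 2P − Q = 0.762, giving −½ ln(0.762) = 0.135904.
1 − 2Q = 0.616, giving −¼ ln(0.616) = 0.121127.
d = 0.135904 + 0.121127 = 0.257031.
Under a molecular clock d = 2μt, so t = d/(2μ) = 0.257031 / (2 × 5.5 × 10^-9) = 23.37 million years.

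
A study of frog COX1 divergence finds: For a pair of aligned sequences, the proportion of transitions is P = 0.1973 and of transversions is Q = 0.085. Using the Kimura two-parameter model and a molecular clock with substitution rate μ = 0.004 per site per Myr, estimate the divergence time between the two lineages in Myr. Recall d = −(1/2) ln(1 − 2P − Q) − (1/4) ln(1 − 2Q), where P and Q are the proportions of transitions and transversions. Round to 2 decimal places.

Under the Kimura two-parameter model, d = −½ ln(1 − 2P − Q) − ¼ ln(1 − 2Q).
1 − 2P − Q = 0.5204, giving −½ ln(0.5204) = 0.326579.
1 − 2Q = 0.83, giving −¼ ln(0.83) = 0.046582.
d = 0.326579 + 0.046582 = 0.373161.
Under a molecular clock d = 2μt, so t = d/(2μ) = 0.373161 / (2 × 0.004) = 46.65 Myr.

46.65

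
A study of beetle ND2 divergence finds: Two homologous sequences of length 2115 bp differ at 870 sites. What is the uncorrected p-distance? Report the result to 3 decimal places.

0.411

p = 870/2115 = 0.411347… ≈ 0.411 (to 3 d.p.).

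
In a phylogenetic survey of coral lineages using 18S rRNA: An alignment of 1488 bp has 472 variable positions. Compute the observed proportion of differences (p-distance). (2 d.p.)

0.32

p = 472/1488 = 0.317204… ≈ 0.32 (to 2 d.p.).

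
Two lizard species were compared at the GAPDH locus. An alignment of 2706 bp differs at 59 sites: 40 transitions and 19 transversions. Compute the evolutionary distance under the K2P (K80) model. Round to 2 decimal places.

P = 40/2706 ≈ 0.014782 and Q = 19/2706 ≈ 0.007021.
Under the Kimura two-parameter model, d = −½ ln(1 − 2P − Q) − ¼ ln(1 − 2Q).
1 − 2P − Q = 0.963415, giving −½ ln(0.963415) = 0.018636.
1 − 2Q = 0.985958, giving −¼ ln(0.985958) = 0.003535.
d = 0.018636 + 0.003535 = 0.022171.

0.02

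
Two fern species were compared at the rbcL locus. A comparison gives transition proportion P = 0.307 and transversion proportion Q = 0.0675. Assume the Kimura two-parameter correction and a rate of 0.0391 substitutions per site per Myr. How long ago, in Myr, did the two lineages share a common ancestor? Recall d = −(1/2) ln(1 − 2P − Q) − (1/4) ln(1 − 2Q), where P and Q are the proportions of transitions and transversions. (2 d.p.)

7.78

Under the Kimura two-parameter model, d = −½ ln(1 − 2P − Q) − ¼ ln(1 − 2Q).
1 − 2P − Q = 0.3185, giving −½ ln(0.3185) = 0.572066.
1 − 2Q = 0.865, giving −¼ ln(0.865) = 0.036256.
d = 0.572066 + 0.036256 = 0.608322.
Under a molecular clock d = 2μt, so t = d/(2μ) = 0.608322 / (2 × 0.0391) = 7.78 Myr.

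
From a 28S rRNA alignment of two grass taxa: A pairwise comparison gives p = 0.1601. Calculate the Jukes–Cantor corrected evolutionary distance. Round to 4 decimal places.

0.1801

d = −(3/4) ln(1 − 4p/3) = −0.75 ln(1 − 0.213467) = −0.75 ln(0.786533)
  = −0.75 × (-0.240121) = 0.180091 substitutions/site.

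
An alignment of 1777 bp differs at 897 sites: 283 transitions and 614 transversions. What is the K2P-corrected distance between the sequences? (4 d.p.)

P = 283/1777 ≈ 0.159257 and Q = 614/1777 ≈ 0.345526.
Under the Kimura two-parameter model, d = −½ ln(1 − 2P − Q) − ¼ ln(1 − 2Q).
1 − 2P − Q = 0.33596, giving −½ ln(0.33596) = 0.545382.
1 − 2Q = 0.308948, giving −¼ ln(0.308948) = 0.293646.
d = 0.545382 + 0.293646 = 0.839028.

0.8390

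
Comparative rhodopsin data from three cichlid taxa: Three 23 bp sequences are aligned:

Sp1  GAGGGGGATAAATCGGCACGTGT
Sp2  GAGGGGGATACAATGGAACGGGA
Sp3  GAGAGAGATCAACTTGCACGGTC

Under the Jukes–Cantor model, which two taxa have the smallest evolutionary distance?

Sp1 and Sp2

Sp1–Sp2: 6/23 differ, p = 0.261, d = 0.321.
Sp1–Sp3: 9/23 differ, p = 0.391, d = 0.553.
Sp2–Sp3: 9/23 differ, p = 0.391, d = 0.553.
The smallest distance is between Sp1 and Sp2.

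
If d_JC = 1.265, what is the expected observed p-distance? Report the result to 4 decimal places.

p = (3/4)(1 − e^(−4d/3)) = 0.75 × (1 − e^(-1.686667)) = 0.75 × (1 − 0.185136) = 0.611148.

0.6111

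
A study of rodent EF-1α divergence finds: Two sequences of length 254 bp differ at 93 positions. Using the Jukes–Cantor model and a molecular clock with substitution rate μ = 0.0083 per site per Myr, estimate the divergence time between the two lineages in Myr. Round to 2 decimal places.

30.26

p = 93/254 ≈ 0.366142.
d = −(3/4) ln(1 − 4p/3) = −0.75 ln(1 − 0.488189) = −0.75 ln(0.511811)
  = −0.75 × (-0.669800) = 0.502350 substitutions/site.
Under a molecular clock d = 2μt, so t = d/(2μ) = 0.502350 / (2 × 0.0083) = 30.26 Myr.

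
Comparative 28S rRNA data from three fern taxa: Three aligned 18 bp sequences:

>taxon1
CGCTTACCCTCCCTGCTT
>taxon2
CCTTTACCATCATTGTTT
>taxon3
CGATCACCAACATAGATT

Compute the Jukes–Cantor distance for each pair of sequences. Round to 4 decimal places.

d(taxon1,taxon2) = 0.4408, d(taxon1,taxon3) = 0.6735, d(taxon2,taxon3) = 0.4408

taxon1–taxon2: 6/18 sites differ → p ≈ 0.333333, d = −0.75 ln(1 − 0.444444) = 0.440839 ≈ 0.4408.
taxon1–taxon3: 8/18 sites differ → p ≈ 0.444444, d = −0.75 ln(1 − 0.592592) = 0.673455 ≈ 0.6735.
taxon2–taxon3: 6/18 sites differ → p ≈ 0.333333, d = −0.75 ln(1 − 0.444444) = 0.440839 ≈ 0.4408.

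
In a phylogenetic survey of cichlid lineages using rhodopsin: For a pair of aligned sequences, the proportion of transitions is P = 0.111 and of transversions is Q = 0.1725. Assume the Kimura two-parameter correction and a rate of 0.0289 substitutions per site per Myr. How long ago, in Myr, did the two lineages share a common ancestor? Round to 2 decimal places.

6.17

Under the Kimura two-parameter model, d = −½ ln(1 − 2P − Q) − ¼ ln(1 − 2Q).
1 − 2P − Q = 0.6055, giving −½ ln(0.6055) = 0.250850.
1 − 2Q = 0.655, giving −¼ ln(0.655) = 0.105780.
d = 0.250850 + 0.105780 = 0.356630.
Under a molecular clock d = 2μt, so t = d/(2μ) = 0.356630 / (2 × 0.0289) = 6.17 Myr.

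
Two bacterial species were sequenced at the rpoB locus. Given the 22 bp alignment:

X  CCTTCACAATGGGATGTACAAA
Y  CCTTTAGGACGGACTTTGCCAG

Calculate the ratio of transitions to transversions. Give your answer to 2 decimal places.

1.50

Transitions are A↔G and C↔T; transversions are all other mismatches.
Transitions: 6. Transversions: 4.
R = 6/4 = 1.50.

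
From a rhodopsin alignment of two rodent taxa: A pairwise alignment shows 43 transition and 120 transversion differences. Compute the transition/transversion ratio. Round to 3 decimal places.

0.358

R = 43/120 = 0.358333… ≈ 0.358 (to 3 d.p.).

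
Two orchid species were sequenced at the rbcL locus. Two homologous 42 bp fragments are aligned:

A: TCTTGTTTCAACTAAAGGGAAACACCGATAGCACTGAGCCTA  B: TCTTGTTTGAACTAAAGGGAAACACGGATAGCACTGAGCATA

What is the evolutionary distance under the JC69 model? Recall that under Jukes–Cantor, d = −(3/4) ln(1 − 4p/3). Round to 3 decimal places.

0.075

The sequences differ at 3 of 42 sites (9, 26, 40), so p = 3/42 ≈ 0.071429.
d = −(3/4) ln(1 − 4p/3) = −0.75 ln(1 − 0.095239) = −0.75 ln(0.904761)
  = −0.75 × (-0.100084) = 0.075063 substitutions/site.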